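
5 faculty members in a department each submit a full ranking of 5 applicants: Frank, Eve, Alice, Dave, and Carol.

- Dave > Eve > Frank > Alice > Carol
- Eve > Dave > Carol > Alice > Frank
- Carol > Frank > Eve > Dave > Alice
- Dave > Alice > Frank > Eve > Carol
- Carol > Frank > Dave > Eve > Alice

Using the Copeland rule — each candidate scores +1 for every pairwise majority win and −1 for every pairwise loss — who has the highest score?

Pairwise results:
  Frank vs Eve: Frank wins 3–2.
  Frank vs Alice: Frank wins 3–2.
  Frank vs Dave: Dave wins 3–2.
  Frank vs Carol: Carol wins 3–2.
  Eve vs Alice: Eve wins 4–1.
  Eve vs Dave: Dave wins 3–2.
  Eve vs Carol: Eve wins 3–2.
  Alice vs Dave: Dave wins 5–0.
  Alice vs Carol: Carol wins 3–2.
  Dave vs Carol: Dave wins 3–2.
Copeland scores (wins − losses):
  Frank: 2 − 2 = 0
  Eve: 2 − 2 = 0
  Alice: 0 − 4 = -4
  Dave: 4 − 0 = 4
  Carol: 2 − 2 = 0
Dave has the best Copeland score.

Dave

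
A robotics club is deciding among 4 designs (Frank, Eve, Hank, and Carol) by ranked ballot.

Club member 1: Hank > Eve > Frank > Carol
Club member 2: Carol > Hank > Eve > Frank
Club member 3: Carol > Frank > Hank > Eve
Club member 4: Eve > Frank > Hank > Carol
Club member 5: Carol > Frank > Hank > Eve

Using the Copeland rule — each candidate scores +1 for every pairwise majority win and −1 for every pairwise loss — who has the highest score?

Carol

Pairwise results:
  Frank vs Eve: Eve wins 3–2.
  Frank vs Hank: Frank wins 3–2.
  Frank vs Carol: Carol wins 3–2.
  Eve vs Hank: Hank wins 4–1.
  Eve vs Carol: Carol wins 3–2.
  Hank vs Carol: Carol wins 3–2.
Copeland scores (wins − losses):
  Frank: 1 − 2 = -1
  Eve: 1 − 2 = -1
  Hank: 1 − 2 = -1
  Carol: 3 − 0 = 3
Carol has the best Copeland score.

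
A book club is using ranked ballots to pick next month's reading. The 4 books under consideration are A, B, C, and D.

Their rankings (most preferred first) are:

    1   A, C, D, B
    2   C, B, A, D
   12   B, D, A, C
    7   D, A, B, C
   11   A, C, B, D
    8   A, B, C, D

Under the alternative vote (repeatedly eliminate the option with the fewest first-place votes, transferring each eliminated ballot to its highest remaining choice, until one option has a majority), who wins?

A

Round 1: A 20, B 12, D 7, C 2. C has the fewest and is eliminated.
Round 2: A 20, B 14, D 7. D has the fewest and is eliminated.
Round 3: A 27, B 14. A has a majority.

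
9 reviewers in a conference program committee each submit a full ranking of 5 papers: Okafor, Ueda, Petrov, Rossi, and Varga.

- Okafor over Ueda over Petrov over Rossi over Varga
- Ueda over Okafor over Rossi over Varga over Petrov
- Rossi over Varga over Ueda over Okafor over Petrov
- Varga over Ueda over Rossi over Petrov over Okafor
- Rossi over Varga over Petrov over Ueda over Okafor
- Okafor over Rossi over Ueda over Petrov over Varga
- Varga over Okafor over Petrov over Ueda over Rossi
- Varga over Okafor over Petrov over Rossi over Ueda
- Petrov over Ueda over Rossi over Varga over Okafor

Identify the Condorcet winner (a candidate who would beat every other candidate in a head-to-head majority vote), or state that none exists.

No Condorcet winner

Head-to-head results (9 voters total):
Okafor vs Ueda: Ueda wins 5–4.
Okafor vs Petrov: Okafor wins 6–3.
Okafor vs Rossi: Okafor wins 5–4.
Okafor vs Varga: Varga wins 6–3.
Ueda vs Petrov: Ueda wins 5–4.
Ueda vs Rossi: Ueda wins 5–4.
Ueda vs Varga: Varga wins 5–4.
Petrov vs Rossi: Rossi wins 5–4.
Petrov vs Varga: Varga wins 6–3.
Rossi vs Varga: Rossi wins 6–3.
No candidate beats all others: Okafor beats Rossi beats Varga beats Okafor, a majority cycle.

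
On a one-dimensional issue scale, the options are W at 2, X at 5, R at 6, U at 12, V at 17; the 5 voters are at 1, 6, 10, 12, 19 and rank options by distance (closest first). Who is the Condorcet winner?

U

With single-peaked preferences on a line, the Condorcet winner is the candidate closest to the median voter.
The median voter (position 10) is closest to U at 12.
Check: U vs X — voters closer to U: 3 of 5.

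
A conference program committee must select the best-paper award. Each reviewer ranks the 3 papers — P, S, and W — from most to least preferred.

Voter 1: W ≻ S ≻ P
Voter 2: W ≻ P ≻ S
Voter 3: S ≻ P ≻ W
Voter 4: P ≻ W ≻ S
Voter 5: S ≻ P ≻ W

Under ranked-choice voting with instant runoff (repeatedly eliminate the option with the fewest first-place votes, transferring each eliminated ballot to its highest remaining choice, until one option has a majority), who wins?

Round 1: S 2, W 2, P 1. P has the fewest and is eliminated.
Round 2: W 3, S 2. W has a majority.

W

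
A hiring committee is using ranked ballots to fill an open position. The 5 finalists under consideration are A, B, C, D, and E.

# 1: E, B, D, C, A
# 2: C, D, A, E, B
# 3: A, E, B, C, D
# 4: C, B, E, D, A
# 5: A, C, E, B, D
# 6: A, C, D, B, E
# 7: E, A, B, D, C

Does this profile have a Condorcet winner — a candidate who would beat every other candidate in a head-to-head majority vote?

Head-to-head results (7 voters total):
A vs B: A wins 5–2.
A vs C: A wins 4–3.
A vs D: A wins 4–3.
A vs E: A wins 4–3.
B vs C: C wins 4–3.
B vs D: B wins 5–2.
B vs E: E wins 5–2.
C vs D: C wins 5–2.
C vs E: C wins 4–3.
D vs E: E wins 5–2.
A beats each rival — B (5–2), C (4–3), D (4–3), E (4–3) — so A is the Condorcet winner.

Yes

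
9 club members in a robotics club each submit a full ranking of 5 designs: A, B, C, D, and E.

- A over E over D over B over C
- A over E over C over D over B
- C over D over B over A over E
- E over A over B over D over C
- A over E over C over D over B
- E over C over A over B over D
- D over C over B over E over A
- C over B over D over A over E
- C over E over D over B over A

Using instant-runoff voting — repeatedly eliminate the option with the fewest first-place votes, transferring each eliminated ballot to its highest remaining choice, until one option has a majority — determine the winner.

C

Round 1: A 3, C 3, E 2, D 1, B 0. B has the fewest and is eliminated.
Round 2: A 3, C 3, E 2, D 1. D has the fewest and is eliminated.
Round 3: C 4, A 3, E 2. E has the fewest and is eliminated.
Round 4: C 5, A 4. C has a majority.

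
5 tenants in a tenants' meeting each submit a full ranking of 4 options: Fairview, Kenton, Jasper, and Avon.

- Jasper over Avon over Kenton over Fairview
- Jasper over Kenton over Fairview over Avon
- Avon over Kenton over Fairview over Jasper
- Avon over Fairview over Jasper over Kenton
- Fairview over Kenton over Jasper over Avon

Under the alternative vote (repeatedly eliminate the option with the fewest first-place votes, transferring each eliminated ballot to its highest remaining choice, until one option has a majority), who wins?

Jasper

Round 1: Jasper 2, Avon 2, Fairview 1, Kenton 0. Kenton has the fewest and is eliminated.
Round 2: Jasper 2, Avon 2, Fairview 1. Fairview has the fewest and is eliminated.
Round 3: Jasper 3, Avon 2. Jasper has a majority.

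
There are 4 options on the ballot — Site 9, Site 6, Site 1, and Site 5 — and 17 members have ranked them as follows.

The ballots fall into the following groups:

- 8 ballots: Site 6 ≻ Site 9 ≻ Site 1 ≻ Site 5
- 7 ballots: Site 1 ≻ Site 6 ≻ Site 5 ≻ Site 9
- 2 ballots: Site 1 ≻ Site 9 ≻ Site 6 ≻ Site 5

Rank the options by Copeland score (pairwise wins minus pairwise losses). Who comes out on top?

Pairwise results:
  Site 9 vs Site 6: Site 6 wins 15–2.
  Site 9 vs Site 1: Site 1 wins 9–8.
  Site 9 vs Site 5: Site 9 wins 10–7.
  Site 6 vs Site 1: Site 1 wins 9–8.
  Site 6 vs Site 5: Site 6 wins 17–0.
  Site 1 vs Site 5: Site 1 wins 17–0.
Copeland scores (wins − losses):
  Site 9: 1 − 2 = -1
  Site 6: 2 − 1 = 1
  Site 1: 3 − 0 = 3
  Site 5: 0 − 3 = -3
Site 1 has the best Copeland score.

Site 1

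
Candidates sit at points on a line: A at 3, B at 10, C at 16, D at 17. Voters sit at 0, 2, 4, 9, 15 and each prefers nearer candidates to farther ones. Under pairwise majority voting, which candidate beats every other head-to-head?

With single-peaked preferences on a line, the Condorcet winner is the candidate closest to the median voter.
The median voter (position 4) is closest to A at 3.
Check: A vs D — voters closer to A: 4 of 5.

A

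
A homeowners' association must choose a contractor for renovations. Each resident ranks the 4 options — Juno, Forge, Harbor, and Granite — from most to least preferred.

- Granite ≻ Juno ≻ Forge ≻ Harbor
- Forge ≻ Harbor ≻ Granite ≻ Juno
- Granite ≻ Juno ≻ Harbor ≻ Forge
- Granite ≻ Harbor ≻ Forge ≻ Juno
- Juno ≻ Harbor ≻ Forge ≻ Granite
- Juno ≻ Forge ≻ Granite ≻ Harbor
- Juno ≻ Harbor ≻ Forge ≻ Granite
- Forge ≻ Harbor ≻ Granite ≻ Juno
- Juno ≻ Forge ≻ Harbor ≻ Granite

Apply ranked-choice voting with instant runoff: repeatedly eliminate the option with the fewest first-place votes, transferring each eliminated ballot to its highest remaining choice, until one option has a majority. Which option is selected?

Round 1: Juno 4, Granite 3, Forge 2, Harbor 0. Harbor has the fewest and is eliminated.
Round 2: Juno 4, Granite 3, Forge 2. Forge has the fewest and is eliminated.
Round 3: Granite 5, Juno 4. Granite has a majority.

Granite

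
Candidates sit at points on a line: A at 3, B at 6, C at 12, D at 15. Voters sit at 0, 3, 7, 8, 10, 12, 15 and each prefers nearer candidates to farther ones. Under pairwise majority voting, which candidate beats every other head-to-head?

B

With single-peaked preferences on a line, the Condorcet winner is the candidate closest to the median voter.
The median voter (position 8) is closest to B at 6.
Check: B vs C — voters closer to B: 4 of 7.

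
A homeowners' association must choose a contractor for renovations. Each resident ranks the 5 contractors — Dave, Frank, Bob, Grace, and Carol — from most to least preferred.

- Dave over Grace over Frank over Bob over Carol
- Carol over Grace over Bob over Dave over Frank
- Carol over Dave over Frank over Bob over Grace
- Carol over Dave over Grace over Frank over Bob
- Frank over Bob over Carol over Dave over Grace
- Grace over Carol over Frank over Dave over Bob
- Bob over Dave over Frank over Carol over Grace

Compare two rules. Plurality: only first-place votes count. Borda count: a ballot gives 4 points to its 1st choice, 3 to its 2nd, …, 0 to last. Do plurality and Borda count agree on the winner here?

Yes

Plurality first-place counts: Dave 1, Frank 1, Bob 1, Grace 1, Carol 3 → Carol.
Borda totals: Dave 16, Frank 13, Bob 11, Grace 12, Carol 18 → Carol.
The two rules agree on Carol.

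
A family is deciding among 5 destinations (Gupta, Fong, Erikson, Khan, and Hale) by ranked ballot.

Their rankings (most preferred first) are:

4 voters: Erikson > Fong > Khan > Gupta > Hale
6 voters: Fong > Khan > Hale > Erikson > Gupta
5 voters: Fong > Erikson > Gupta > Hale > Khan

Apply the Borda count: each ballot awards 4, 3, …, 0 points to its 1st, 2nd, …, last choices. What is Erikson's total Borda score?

Borda scores:
  Gupta: 4·1 + 6·0 + 5·2 = 14
  Fong: 4·3 + 6·4 + 5·4 = 56
  Erikson: 4·4 + 6·1 + 5·3 = 37
  Khan: 4·2 + 6·3 + 5·0 = 26
  Hale: 4·0 + 6·2 + 5·1 = 17

37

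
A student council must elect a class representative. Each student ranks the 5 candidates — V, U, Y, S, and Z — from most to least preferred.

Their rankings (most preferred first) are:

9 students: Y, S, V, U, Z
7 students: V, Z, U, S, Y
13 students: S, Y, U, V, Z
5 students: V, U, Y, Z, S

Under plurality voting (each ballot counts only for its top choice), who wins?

S

First-place vote totals:
  V: 12
  U: 0
  Y: 9
  S: 13
  Z: 0
S has the most first-place votes.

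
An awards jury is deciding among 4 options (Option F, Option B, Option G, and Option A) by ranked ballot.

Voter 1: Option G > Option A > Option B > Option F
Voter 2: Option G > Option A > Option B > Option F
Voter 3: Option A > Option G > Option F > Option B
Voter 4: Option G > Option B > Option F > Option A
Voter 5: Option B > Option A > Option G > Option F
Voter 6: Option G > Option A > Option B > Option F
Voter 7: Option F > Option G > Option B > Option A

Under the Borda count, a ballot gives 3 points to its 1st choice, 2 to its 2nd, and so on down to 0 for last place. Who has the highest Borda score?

Option G

Borda scores:
  Option F: 0 + 0 + 1 + 1 + 0 + 0 + 3 = 5
  Option B: 1 + 1 + 0 + 2 + 3 + 1 + 1 = 9
  Option G: 3 + 3 + 2 + 3 + 1 + 3 + 2 = 17
  Option A: 2 + 2 + 3 + 0 + 2 + 2 + 0 = 11
Option G has the highest total.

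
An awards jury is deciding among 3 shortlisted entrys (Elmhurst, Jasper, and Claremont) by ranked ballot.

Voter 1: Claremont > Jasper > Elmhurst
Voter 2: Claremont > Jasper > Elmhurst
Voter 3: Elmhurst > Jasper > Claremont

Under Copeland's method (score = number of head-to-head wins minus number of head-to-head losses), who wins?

Claremont

Pairwise results:
  Elmhurst vs Jasper: Jasper wins 2–1.
  Elmhurst vs Claremont: Claremont wins 2–1.
  Jasper vs Claremont: Claremont wins 2–1.
Copeland scores (wins − losses):
  Elmhurst: 0 − 2 = -2
  Jasper: 1 − 1 = 0
  Claremont: 2 − 0 = 2
Claremont has the best Copeland score.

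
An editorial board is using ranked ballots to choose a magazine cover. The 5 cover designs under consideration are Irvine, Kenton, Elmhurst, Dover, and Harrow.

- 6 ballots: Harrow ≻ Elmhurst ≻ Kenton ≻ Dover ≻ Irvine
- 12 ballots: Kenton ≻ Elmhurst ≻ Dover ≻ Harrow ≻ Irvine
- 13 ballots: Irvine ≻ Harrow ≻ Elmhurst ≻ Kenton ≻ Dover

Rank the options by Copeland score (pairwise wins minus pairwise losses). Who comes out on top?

Pairwise results:
  Irvine vs Kenton: Kenton wins 18–13.
  Irvine vs Elmhurst: Elmhurst wins 18–13.
  Irvine vs Dover: Dover wins 18–13.
  Irvine vs Harrow: Harrow wins 18–13.
  Kenton vs Elmhurst: Elmhurst wins 19–12.
  Kenton vs Dover: Kenton wins 31–0.
  Kenton vs Harrow: Harrow wins 19–12.
  Elmhurst vs Dover: Elmhurst wins 31–0.
  Elmhurst vs Harrow: Harrow wins 19–12.
  Dover vs Harrow: Harrow wins 19–12.
Copeland scores (wins − losses):
  Irvine: 0 − 4 = -4
  Kenton: 2 − 2 = 0
  Elmhurst: 3 − 1 = 2
  Dover: 1 − 3 = -2
  Harrow: 4 − 0 = 4
Harrow has the best Copeland score.

Harrow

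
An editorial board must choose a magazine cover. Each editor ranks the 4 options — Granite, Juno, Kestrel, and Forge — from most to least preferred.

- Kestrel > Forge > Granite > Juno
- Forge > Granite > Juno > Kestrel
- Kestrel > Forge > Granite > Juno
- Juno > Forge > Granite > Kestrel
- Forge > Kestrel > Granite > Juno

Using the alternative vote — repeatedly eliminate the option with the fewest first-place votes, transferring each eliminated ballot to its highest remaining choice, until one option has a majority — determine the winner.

Forge

Round 1: Kestrel 2, Forge 2, Juno 1, Granite 0. Granite has the fewest and is eliminated.
Round 2: Kestrel 2, Forge 2, Juno 1. Juno has the fewest and is eliminated.
Round 3: Forge 3, Kestrel 2. Forge has a majority.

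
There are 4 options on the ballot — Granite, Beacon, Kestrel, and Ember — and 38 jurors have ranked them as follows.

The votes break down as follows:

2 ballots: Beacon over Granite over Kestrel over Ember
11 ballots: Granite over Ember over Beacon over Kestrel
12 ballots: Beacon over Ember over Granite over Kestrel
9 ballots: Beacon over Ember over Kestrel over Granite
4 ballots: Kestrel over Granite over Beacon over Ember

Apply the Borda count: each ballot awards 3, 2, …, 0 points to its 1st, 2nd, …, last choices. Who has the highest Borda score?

Borda scores:
  Granite: 2·2 + 11·3 + 12·1 + 9·0 + 4·2 = 57
  Beacon: 2·3 + 11·1 + 12·3 + 9·3 + 4·1 = 84
  Kestrel: 2·1 + 11·0 + 12·0 + 9·1 + 4·3 = 23
  Ember: 2·0 + 11·2 + 12·2 + 9·2 + 4·0 = 64
Beacon has the highest total.

Beacon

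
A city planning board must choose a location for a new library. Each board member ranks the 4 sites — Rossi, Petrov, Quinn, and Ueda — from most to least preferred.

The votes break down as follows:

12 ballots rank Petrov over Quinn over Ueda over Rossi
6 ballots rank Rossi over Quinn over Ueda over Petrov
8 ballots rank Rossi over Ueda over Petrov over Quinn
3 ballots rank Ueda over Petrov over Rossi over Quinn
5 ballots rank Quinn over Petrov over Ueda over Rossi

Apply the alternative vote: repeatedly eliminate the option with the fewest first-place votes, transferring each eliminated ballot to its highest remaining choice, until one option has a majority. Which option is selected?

Round 1: Rossi 14, Petrov 12, Quinn 5, Ueda 3. Ueda has the fewest and is eliminated.
Round 2: Petrov 15, Rossi 14, Quinn 5. Quinn has the fewest and is eliminated.
Round 3: Petrov 20, Rossi 14. Petrov has a majority.

Petrov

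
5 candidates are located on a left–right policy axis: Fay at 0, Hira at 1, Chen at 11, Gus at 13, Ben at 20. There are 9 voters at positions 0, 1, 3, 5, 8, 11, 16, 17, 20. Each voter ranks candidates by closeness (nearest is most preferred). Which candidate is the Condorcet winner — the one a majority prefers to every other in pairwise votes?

With single-peaked preferences on a line, the Condorcet winner is the candidate closest to the median voter.
The median voter (position 8) is closest to Chen at 11.
Check: Chen vs Fay — voters closer to Chen: 5 of 9.

Chen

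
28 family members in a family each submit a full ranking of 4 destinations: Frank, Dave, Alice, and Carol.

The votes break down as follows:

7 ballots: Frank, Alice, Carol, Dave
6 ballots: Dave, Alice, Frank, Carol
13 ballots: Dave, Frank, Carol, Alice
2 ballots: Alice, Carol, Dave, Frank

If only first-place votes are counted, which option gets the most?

First-place vote totals:
  Frank: 7
  Dave: 19
  Alice: 2
  Carol: 0
Dave has the most first-place votes.

Dave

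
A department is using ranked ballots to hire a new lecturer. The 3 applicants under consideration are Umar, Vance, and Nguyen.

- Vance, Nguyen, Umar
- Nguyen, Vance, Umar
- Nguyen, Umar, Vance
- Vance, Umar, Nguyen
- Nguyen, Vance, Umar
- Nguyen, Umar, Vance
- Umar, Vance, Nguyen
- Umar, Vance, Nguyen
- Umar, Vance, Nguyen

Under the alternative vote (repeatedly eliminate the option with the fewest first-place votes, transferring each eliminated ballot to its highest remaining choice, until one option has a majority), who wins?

Round 1: Nguyen 4, Umar 3, Vance 2. Vance has the fewest and is eliminated.
Round 2: Nguyen 5, Umar 4. Nguyen has a majority.

Nguyen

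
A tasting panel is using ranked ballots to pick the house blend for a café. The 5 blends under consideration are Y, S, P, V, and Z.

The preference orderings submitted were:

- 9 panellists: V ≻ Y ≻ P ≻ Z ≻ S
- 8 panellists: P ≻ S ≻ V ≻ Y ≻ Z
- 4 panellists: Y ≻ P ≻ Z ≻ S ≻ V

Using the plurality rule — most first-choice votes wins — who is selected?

First-place vote totals:
  Y: 4
  S: 0
  P: 8
  V: 9
  Z: 0
V has the most first-place votes.

V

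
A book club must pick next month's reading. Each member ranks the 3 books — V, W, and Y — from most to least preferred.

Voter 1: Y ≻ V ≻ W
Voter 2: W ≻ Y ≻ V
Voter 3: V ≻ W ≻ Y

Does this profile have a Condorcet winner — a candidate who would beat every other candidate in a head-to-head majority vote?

No

Head-to-head results (3 voters total):
V vs W: V wins 2–1.
V vs Y: Y wins 2–1.
W vs Y: W wins 2–1.
No candidate beats all others: V beats W beats Y beats V, a majority cycle.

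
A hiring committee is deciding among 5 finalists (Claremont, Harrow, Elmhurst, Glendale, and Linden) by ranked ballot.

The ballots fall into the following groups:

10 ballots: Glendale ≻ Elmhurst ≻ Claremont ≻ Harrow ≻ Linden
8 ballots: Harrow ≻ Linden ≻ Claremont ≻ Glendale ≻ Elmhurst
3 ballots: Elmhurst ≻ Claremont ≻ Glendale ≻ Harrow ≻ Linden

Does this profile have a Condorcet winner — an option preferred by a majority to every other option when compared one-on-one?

Head-to-head results (21 voters total):
Claremont vs Harrow: Claremont wins 13–8.
Claremont vs Elmhurst: Elmhurst wins 13–8.
Claremont vs Glendale: Claremont wins 11–10.
Claremont vs Linden: Claremont wins 13–8.
Harrow vs Elmhurst: Elmhurst wins 13–8.
Harrow vs Glendale: Glendale wins 13–8.
Harrow vs Linden: Harrow wins 21–0.
Elmhurst vs Glendale: Glendale wins 18–3.
Elmhurst vs Linden: Elmhurst wins 13–8.
Glendale vs Linden: Glendale wins 13–8.
No candidate beats all others: Claremont beats Glendale beats Elmhurst beats Claremont, a majority cycle.

No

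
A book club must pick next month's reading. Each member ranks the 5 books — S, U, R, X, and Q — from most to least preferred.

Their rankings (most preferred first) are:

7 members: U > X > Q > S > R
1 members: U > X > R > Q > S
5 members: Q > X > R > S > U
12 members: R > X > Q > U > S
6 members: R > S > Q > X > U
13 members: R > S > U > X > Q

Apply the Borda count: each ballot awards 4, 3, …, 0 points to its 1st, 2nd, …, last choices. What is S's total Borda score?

Borda scores:
  S: 7·1 + 0 + 5·1 + 12·0 + 6·3 + 13·3 = 69
  U: 7·4 + 4 + 5·0 + 12·1 + 6·0 + 13·2 = 70
  R: 7·0 + 2 + 5·2 + 12·4 + 6·4 + 13·4 = 136
  X: 7·3 + 3 + 5·3 + 12·3 + 6·1 + 13·1 = 94
  Q: 7·2 + 1 + 5·4 + 12·2 + 6·2 + 13·0 = 71

69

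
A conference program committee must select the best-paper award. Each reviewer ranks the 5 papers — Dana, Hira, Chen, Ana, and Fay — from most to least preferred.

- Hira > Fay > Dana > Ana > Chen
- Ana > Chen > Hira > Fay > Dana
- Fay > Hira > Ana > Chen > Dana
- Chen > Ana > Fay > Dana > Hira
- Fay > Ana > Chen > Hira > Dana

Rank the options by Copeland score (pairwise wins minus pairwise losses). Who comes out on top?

Pairwise results:
  Dana vs Hira: Hira wins 4–1.
  Dana vs Chen: Chen wins 4–1.
  Dana vs Ana: Ana wins 4–1.
  Dana vs Fay: Fay wins 5–0.
  Hira vs Chen: Chen wins 3–2.
  Hira vs Ana: Ana wins 3–2.
  Hira vs Fay: Fay wins 3–2.
  Chen vs Ana: Ana wins 4–1.
  Chen vs Fay: Fay wins 3–2.
  Ana vs Fay: Fay wins 3–2.
Copeland scores (wins − losses):
  Dana: 0 − 4 = -4
  Hira: 1 − 3 = -2
  Chen: 2 − 2 = 0
  Ana: 3 − 1 = 2
  Fay: 4 − 0 = 4
Fay has the best Copeland score.

Fay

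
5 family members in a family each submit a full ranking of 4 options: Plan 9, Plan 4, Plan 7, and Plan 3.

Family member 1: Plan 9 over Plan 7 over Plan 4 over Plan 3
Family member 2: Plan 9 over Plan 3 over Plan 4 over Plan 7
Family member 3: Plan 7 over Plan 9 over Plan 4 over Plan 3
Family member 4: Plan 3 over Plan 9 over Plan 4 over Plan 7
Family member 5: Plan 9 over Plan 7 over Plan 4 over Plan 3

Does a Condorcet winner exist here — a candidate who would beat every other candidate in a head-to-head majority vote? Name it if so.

Head-to-head results (5 voters total):
Plan 9 vs Plan 4: Plan 9 wins 5–0.
Plan 9 vs Plan 7: Plan 9 wins 4–1.
Plan 9 vs Plan 3: Plan 9 wins 4–1.
Plan 4 vs Plan 7: Plan 7 wins 3–2.
Plan 4 vs Plan 3: Plan 4 wins 3–2.
Plan 7 vs Plan 3: Plan 7 wins 3–2.
Plan 9 beats each rival — Plan 4 (5–0), Plan 7 (4–1), Plan 3 (4–1) — so Plan 9 is the Condorcet winner.

Plan 9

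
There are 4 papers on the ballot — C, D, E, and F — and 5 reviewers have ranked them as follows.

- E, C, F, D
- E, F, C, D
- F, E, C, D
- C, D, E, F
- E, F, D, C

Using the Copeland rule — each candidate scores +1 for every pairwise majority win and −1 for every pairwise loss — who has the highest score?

Pairwise results:
  C vs D: C wins 4–1.
  C vs E: E wins 4–1.
  C vs F: F wins 3–2.
  D vs E: E wins 4–1.
  D vs F: F wins 4–1.
  E vs F: E wins 4–1.
Copeland scores (wins − losses):
  C: 1 − 2 = -1
  D: 0 − 3 = -3
  E: 3 − 0 = 3
  F: 2 − 1 = 1
E has the best Copeland score.

E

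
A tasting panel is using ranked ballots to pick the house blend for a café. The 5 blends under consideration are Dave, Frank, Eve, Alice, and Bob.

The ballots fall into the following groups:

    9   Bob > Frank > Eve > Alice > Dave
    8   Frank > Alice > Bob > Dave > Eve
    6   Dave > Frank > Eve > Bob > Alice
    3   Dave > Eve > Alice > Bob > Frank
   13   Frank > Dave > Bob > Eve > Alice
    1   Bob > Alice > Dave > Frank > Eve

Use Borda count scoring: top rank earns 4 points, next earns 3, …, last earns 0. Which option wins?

Borda scores:
  Dave: 9·0 + 8·1 + 6·4 + 3·4 + 13·3 + 2 = 85
  Frank: 9·3 + 8·4 + 6·3 + 3·0 + 13·4 + 1 = 130
  Eve: 9·2 + 8·0 + 6·2 + 3·3 + 13·1 + 0 = 52
  Alice: 9·1 + 8·3 + 6·0 + 3·2 + 13·0 + 3 = 42
  Bob: 9·4 + 8·2 + 6·1 + 3·1 + 13·2 + 4 = 91
Frank has the highest total.

Frank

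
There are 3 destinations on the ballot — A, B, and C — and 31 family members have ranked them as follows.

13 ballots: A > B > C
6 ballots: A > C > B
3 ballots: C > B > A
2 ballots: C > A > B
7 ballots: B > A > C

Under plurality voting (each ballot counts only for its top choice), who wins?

A

First-place vote totals:
  A: 19
  B: 7
  C: 5
A has the most first-place votes.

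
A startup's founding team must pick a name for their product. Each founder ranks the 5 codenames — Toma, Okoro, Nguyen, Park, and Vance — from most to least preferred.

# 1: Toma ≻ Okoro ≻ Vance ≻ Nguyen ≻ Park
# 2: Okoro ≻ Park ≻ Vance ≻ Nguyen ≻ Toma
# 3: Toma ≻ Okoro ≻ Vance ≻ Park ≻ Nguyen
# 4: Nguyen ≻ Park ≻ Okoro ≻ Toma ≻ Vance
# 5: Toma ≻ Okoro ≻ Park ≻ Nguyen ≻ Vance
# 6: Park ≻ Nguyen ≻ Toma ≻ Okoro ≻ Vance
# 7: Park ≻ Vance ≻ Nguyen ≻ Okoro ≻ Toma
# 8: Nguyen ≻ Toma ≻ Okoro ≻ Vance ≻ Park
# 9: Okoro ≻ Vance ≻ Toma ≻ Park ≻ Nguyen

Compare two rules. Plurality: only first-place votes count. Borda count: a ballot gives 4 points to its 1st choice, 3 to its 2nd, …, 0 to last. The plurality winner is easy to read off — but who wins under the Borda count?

Okoro

Plurality first-place counts: Toma 3, Okoro 2, Nguyen 2, Park 2, Vance 0 → Toma.
Borda totals: Toma 20, Okoro 23, Nguyen 16, Park 18, Vance 13 → Okoro.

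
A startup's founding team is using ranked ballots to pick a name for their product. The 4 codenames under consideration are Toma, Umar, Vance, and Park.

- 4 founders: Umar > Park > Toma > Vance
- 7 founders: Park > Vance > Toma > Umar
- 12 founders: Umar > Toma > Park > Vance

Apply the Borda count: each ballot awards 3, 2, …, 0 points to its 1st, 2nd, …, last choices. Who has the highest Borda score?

Borda scores:
  Toma: 4·1 + 7·1 + 12·2 = 35
  Umar: 4·3 + 7·0 + 12·3 = 48
  Vance: 4·0 + 7·2 + 12·0 = 14
  Park: 4·2 + 7·3 + 12·1 = 41
Umar has the highest total.

Umar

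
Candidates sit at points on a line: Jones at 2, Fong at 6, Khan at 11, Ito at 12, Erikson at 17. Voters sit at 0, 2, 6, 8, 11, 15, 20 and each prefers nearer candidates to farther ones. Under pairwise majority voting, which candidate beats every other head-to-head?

Fong

With single-peaked preferences on a line, the Condorcet winner is the candidate closest to the median voter.
The median voter (position 8) is closest to Fong at 6.
Check: Fong vs Erikson — voters closer to Fong: 5 of 7.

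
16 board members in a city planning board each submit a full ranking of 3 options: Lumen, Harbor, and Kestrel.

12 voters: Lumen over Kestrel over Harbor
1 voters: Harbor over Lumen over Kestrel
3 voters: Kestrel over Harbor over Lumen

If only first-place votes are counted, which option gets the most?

First-place vote totals:
  Lumen: 12
  Harbor: 1
  Kestrel: 3
Lumen has the most first-place votes.

Lumen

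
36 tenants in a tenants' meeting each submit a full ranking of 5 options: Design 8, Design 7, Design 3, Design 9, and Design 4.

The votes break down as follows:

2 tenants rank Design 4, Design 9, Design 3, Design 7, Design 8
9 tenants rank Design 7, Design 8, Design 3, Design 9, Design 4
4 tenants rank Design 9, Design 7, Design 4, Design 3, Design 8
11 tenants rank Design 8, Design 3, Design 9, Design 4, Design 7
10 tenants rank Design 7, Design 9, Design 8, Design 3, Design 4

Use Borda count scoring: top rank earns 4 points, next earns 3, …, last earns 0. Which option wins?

Borda scores:
  Design 8: 2·0 + 9·3 + 4·0 + 11·4 + 10·2 = 91
  Design 7: 2·1 + 9·4 + 4·3 + 11·0 + 10·4 = 90
  Design 3: 2·2 + 9·2 + 4·1 + 11·3 + 10·1 = 69
  Design 9: 2·3 + 9·1 + 4·4 + 11·2 + 10·3 = 83
  Design 4: 2·4 + 9·0 + 4·2 + 11·1 + 10·0 = 27
Design 8 has the highest total.

Design 8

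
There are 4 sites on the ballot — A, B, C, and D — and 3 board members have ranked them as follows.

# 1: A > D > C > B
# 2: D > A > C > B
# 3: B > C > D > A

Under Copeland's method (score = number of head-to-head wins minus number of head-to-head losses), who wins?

D

Pairwise results:
  A vs B: A wins 2–1.
  A vs C: A wins 2–1.
  A vs D: D wins 2–1.
  B vs C: C wins 2–1.
  B vs D: D wins 2–1.
  C vs D: D wins 2–1.
Copeland scores (wins − losses):
  A: 2 − 1 = 1
  B: 0 − 3 = -3
  C: 1 − 2 = -1
  D: 3 − 0 = 3
D has the best Copeland score.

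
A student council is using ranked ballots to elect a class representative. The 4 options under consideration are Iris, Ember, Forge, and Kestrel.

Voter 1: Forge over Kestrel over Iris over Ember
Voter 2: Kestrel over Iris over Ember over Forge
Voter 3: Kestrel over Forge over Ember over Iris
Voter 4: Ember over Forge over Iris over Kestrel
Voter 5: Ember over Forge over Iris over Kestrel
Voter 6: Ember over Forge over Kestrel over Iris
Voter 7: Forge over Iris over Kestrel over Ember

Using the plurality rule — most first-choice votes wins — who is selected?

First-place vote totals:
  Iris: 0
  Ember: 3
  Forge: 2
  Kestrel: 2
Ember has the most first-place votes.

Ember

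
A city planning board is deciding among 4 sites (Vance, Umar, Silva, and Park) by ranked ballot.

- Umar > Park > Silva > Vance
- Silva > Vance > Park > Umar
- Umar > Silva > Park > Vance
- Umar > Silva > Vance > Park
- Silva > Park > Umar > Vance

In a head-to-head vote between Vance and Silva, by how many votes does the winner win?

Ballots ranking Vance above Silva: 0.
Ballots ranking Silva above Vance: 5.
Silva wins 5–0, a margin of 5.

5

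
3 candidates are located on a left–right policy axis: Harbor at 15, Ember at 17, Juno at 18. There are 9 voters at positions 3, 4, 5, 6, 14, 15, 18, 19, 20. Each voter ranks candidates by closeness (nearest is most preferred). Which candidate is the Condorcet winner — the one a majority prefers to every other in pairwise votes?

With single-peaked preferences on a line, the Condorcet winner is the candidate closest to the median voter.
The median voter (position 14) is closest to Harbor at 15.
Check: Harbor vs Juno — voters closer to Harbor: 6 of 9.

Harbor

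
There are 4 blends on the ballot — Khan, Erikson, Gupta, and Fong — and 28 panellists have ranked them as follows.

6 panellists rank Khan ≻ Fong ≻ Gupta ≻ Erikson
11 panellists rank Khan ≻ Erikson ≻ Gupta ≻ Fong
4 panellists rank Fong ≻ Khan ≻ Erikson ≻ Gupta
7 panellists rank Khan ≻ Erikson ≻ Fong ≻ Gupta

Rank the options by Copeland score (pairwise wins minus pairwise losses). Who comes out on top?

Pairwise results:
  Khan vs Erikson: Khan wins 28–0.
  Khan vs Gupta: Khan wins 28–0.
  Khan vs Fong: Khan wins 24–4.
  Erikson vs Gupta: Erikson wins 22–6.
  Erikson vs Fong: Erikson wins 18–10.
  Gupta vs Fong: Fong wins 17–11.
Copeland scores (wins − losses):
  Khan: 3 − 0 = 3
  Erikson: 2 − 1 = 1
  Gupta: 0 − 3 = -3
  Fong: 1 − 2 = -1
Khan has the best Copeland score.

Khan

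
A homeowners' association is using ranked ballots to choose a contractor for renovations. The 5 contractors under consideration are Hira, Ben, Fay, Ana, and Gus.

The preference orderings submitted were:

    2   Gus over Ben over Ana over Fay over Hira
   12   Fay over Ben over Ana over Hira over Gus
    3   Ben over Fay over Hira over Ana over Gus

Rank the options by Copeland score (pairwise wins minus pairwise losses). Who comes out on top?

Fay

Pairwise results:
  Hira vs Ben: Ben wins 17–0.
  Hira vs Fay: Fay wins 17–0.
  Hira vs Ana: Ana wins 14–3.
  Hira vs Gus: Hira wins 15–2.
  Ben vs Fay: Fay wins 12–5.
  Ben vs Ana: Ben wins 17–0.
  Ben vs Gus: Ben wins 15–2.
  Fay vs Ana: Fay wins 15–2.
  Fay vs Gus: Fay wins 15–2.
  Ana vs Gus: Ana wins 15–2.
Copeland scores (wins − losses):
  Hira: 1 − 3 = -2
  Ben: 3 − 1 = 2
  Fay: 4 − 0 = 4
  Ana: 2 − 2 = 0
  Gus: 0 − 4 = -4
Fay has the best Copeland score.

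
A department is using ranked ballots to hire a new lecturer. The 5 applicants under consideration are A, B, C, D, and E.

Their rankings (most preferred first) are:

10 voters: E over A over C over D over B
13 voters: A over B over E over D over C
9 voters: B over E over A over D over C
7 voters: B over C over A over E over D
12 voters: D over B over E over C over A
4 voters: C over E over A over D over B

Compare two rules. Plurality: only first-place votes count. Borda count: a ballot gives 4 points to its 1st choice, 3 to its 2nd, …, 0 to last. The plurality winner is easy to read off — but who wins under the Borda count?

Plurality first-place counts: A 13, B 16, C 4, D 12, E 10 → B.
Borda totals: A 122, B 139, C 69, D 84, E 136 → B.

B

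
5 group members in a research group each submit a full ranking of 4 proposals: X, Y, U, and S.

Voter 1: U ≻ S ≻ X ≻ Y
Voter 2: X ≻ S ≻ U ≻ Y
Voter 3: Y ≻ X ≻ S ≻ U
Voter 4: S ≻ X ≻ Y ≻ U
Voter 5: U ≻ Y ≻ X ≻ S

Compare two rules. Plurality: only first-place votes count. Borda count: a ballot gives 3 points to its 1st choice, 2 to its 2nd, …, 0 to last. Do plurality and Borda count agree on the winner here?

Plurality first-place counts: X 1, Y 1, U 2, S 1 → U.
Borda totals: X 9, Y 6, U 7, S 8 → X.
The two rules disagree: plurality picks U, Borda picks X.

No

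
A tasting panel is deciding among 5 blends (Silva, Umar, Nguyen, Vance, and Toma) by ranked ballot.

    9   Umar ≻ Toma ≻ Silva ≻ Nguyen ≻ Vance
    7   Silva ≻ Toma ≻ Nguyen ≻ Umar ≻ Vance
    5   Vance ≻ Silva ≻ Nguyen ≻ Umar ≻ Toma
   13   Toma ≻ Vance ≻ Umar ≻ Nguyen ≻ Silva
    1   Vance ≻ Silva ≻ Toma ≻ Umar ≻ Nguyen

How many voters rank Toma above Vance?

Ballots ranking Toma above Vance: 9+7+13 = 29.
Ballots ranking Vance above Toma: 5+1 = 6.
So 29 of 35 voters prefer Toma to Vance.

29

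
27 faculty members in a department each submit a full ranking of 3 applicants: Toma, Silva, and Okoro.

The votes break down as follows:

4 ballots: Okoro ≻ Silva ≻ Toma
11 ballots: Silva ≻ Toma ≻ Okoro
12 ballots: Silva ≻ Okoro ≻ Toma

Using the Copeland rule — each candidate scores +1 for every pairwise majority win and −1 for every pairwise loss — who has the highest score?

Pairwise results:
  Toma vs Silva: Silva wins 27–0.
  Toma vs Okoro: Okoro wins 16–11.
  Silva vs Okoro: Silva wins 23–4.
Copeland scores (wins − losses):
  Toma: 0 − 2 = -2
  Silva: 2 − 0 = 2
  Okoro: 1 − 1 = 0
Silva has the best Copeland score.

Silva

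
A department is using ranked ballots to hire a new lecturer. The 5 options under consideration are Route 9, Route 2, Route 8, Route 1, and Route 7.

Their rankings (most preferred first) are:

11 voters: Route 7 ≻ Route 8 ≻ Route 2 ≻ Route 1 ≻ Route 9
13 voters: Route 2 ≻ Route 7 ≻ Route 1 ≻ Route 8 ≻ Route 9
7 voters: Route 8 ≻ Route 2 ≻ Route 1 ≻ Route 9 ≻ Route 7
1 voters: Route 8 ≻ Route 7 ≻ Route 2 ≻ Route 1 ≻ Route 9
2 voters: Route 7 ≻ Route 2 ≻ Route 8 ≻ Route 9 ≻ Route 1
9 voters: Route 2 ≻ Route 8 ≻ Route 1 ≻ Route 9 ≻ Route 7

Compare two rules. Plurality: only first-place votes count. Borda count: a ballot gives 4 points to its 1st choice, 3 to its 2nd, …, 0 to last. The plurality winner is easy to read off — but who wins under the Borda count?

Route 2

Plurality first-place counts: Route 9 0, Route 2 22, Route 8 8, Route 1 0, Route 7 13 → Route 2.
Borda totals: Route 9 18, Route 2 139, Route 8 109, Route 1 70, Route 7 94 → Route 2.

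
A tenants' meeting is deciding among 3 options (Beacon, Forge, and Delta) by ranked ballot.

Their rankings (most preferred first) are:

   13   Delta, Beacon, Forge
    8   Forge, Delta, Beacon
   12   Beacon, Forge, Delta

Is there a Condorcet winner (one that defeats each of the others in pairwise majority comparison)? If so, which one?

Head-to-head results (33 voters total):
Beacon vs Forge: Beacon wins 25–8.
Beacon vs Delta: Delta wins 21–12.
Forge vs Delta: Forge wins 20–13.
No candidate beats all others: Beacon beats Forge beats Delta beats Beacon, a majority cycle.

There is no Condorcet winner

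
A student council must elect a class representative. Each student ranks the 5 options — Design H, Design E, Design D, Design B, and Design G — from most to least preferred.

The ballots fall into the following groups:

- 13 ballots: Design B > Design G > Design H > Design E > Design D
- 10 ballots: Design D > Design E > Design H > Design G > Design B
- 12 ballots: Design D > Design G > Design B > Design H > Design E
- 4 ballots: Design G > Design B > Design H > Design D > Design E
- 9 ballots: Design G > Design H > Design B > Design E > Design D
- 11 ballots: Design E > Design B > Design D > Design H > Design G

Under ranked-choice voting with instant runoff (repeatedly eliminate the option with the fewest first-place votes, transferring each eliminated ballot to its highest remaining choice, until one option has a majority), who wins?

Round 1: Design D 22, Design B 13, Design G 13, Design E 11, Design H 0. Design H has the fewest and is eliminated.
Round 2: Design D 22, Design B 13, Design G 13, Design E 11. Design E has the fewest and is eliminated.
Round 3: Design B 24, Design D 22, Design G 13. Design G has the fewest and is eliminated.
Round 4: Design B 37, Design D 22. Design B has a majority.

Design B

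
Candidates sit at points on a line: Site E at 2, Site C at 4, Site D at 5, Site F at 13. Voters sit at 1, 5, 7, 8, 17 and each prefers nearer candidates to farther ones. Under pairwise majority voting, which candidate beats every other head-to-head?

With single-peaked preferences on a line, the Condorcet winner is the candidate closest to the median voter.
The median voter (position 7) is closest to Site D at 5.
Check: Site D vs Site F — voters closer to Site D: 4 of 5.

Site D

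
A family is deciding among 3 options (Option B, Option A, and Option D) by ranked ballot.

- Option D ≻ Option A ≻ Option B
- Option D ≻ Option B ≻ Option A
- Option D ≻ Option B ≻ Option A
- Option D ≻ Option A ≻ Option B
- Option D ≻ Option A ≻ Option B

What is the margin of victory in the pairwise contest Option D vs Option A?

5

Ballots ranking Option D above Option A: 5.
Ballots ranking Option A above Option D: 0.
Option D wins 5–0, a margin of 5.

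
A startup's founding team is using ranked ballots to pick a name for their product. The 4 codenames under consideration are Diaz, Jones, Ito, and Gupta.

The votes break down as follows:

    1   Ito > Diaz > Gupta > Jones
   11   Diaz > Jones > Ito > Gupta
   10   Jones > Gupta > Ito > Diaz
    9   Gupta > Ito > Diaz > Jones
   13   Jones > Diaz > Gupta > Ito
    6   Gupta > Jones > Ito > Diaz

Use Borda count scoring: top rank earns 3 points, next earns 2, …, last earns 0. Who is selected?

Jones

Borda scores:
  Diaz: 2 + 11·3 + 10·0 + 9·1 + 13·2 + 6·0 = 70
  Jones: 0 + 11·2 + 10·3 + 9·0 + 13·3 + 6·2 = 103
  Ito: 3 + 11·1 + 10·1 + 9·2 + 13·0 + 6·1 = 48
  Gupta: 1 + 11·0 + 10·2 + 9·3 + 13·1 + 6·3 = 79
Jones has the highest total.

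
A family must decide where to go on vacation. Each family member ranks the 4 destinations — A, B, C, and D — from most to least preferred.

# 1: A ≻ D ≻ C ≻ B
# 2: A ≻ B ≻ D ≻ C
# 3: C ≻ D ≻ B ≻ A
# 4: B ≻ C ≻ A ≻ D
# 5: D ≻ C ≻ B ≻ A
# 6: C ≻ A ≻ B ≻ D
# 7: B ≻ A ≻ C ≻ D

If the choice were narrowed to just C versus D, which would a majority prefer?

Ballots ranking C above D: 4.
Ballots ranking D above C: 3.
C wins the head-to-head, 4–3.

C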